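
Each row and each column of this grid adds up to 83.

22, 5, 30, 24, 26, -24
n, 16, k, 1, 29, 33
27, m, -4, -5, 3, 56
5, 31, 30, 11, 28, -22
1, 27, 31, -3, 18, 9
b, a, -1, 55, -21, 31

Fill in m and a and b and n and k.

Column 3 has 30 − 4 + 30 + 31 − 1 = 86; the blank must be 83 − 86 = -3.
Row 3 has 27 − 4 − 5 + 3 + 56 = 77; the blank must be 83 − 77 = 6.
Column 2 has 5 + 16 + 6 + 31 + 27 = 85; the blank must be 83 − 85 = -2.
Row 6 has -2 − 1 + 55 − 21 + 31 = 62; the blank must be 83 − 62 = 21.
Row 2 has 16 − 3 + 1 + 29 + 33 = 76; the blank must be 83 − 76 = 7.

m = 6, a = -2, b = 21, n = 7, k = -3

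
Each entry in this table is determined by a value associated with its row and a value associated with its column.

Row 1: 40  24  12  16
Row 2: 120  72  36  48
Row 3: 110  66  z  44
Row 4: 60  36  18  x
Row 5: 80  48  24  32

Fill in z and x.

z = 33, x = 24

Each row is a constant multiple of every other row — this is a multiplication table with the headers hidden.
Row 3 is 66/24 = 11/4 times row 1, so its entry in column 3 is 12 × 11/4 = 33.
Row 4 is 36/24 = 3/2 times row 1, so its entry in column 4 is 16 × 3/2 = 24.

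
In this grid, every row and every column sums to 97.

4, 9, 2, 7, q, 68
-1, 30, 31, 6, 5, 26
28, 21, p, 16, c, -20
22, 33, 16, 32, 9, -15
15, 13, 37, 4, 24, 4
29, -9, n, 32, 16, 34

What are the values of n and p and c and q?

Row 1 has 4 + 9 + 2 + 7 + 68 = 90; the blank must be 97 − 90 = 7.
Column 5 has 7 + 5 + 9 + 24 + 16 = 61; the blank must be 97 − 61 = 36.
Row 3 has 28 + 21 + 16 + 36 − 20 = 81; the blank must be 97 − 81 = 16.
Row 6 has 29 − 9 + 32 + 16 + 34 = 102; the blank must be 97 − 102 = -5.

n = -5, p = 16, c = 36, q = 7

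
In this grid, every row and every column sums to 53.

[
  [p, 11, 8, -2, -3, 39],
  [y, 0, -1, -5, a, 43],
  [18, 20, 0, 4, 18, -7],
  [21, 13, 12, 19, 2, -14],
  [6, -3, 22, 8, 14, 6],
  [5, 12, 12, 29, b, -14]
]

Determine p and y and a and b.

The known cells in row 6 total 44, leaving 53 − 44 = 9 for the blank.
The known cells in column 5 total 40, leaving 53 − 40 = 13 for the blank.
The known cells in row 2 total 50, leaving 53 − 50 = 3 for the blank.
The known cells in row 1 total 53, leaving 53 − 53 = 0 for the blank.

p = 0, y = 3, a = 13, b = 9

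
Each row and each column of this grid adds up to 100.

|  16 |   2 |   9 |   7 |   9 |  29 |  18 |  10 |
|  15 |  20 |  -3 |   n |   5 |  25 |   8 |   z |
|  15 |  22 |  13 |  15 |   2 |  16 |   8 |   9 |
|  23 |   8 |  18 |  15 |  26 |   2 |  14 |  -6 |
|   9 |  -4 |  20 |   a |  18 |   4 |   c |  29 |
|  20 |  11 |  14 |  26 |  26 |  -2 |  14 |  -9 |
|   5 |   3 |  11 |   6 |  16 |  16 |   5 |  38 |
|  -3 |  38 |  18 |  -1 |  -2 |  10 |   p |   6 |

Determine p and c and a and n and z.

Column 8 has 10 + 9 − 6 + 29 − 9 + 38 + 6 = 77; the blank must be 100 − 77 = 23.
Row 8 has -3 + 38 + 18 − 1 − 2 + 10 + 6 = 66; the blank must be 100 − 66 = 34.
Column 7 has 18 + 8 + 8 + 14 + 14 + 5 + 34 = 101; the blank must be 100 − 101 = -1.
Row 5 has 9 − 4 + 20 + 18 + 4 − 1 + 29 = 75; the blank must be 100 − 75 = 25.
Row 2 has 15 + 20 − 3 + 5 + 25 + 8 + 23 = 93; the blank must be 100 − 93 = 7.

p = 34, c = -1, a = 25, n = 7, z = 23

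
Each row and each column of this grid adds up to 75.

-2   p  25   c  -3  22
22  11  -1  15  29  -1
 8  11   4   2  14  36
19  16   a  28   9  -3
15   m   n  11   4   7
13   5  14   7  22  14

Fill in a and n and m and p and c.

Column 4: 15 + 2 + 28 + 11 + 7 = 63, so its missing entry is 75 − 63 = 12.
Row 1: -2 + 25 + 12 − 3 + 22 = 54, so its missing entry is 75 − 54 = 21.
Row 4: 19 + 16 + 28 + 9 − 3 = 69, so its missing entry is 75 − 69 = 6.
Column 3: 25 − 1 + 4 + 6 + 14 = 48, so its missing entry is 75 − 48 = 27.
Row 5: 15 + 27 + 11 + 4 + 7 = 64, so its missing entry is 75 − 64 = 11.

a = 6, n = 27, m = 11, p = 21, c = 12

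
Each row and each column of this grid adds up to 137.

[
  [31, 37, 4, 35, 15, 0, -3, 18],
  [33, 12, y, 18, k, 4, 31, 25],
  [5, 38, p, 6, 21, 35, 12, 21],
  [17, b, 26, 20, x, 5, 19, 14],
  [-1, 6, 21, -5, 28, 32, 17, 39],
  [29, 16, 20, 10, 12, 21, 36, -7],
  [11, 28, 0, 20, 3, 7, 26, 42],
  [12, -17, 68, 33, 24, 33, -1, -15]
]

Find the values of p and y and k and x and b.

Column 2 has 37 + 12 + 38 + 6 + 16 + 28 − 17 = 120; the blank must be 137 − 120 = 17.
Row 4 has 17 + 17 + 26 + 20 + 5 + 19 + 14 = 118; the blank must be 137 − 118 = 19.
Column 5 has 15 + 21 + 19 + 28 + 12 + 3 + 24 = 122; the blank must be 137 − 122 = 15.
Row 2 has 33 + 12 + 18 + 15 + 4 + 31 + 25 = 138; the blank must be 137 − 138 = -1.
Row 3 has 5 + 38 + 6 + 21 + 35 + 12 + 21 = 138; the blank must be 137 − 138 = -1.

p = -1, y = -1, k = 15, x = 19, b = 17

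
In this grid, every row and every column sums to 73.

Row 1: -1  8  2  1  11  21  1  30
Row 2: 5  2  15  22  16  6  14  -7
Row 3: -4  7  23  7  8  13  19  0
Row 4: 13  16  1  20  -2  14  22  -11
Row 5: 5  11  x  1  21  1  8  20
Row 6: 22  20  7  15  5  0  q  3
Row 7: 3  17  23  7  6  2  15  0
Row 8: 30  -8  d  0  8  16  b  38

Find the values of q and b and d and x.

Row 5: 5 + 11 + 1 + 21 + 1 + 8 + 20 = 67, so its missing entry is 73 − 67 = 6.
Row 6: 22 + 20 + 7 + 15 + 5 + 0 + 3 = 72, so its missing entry is 73 − 72 = 1.
Column 7: 1 + 14 + 19 + 22 + 8 + 1 + 15 = 80, so its missing entry is 73 − 80 = -7.
Row 8: 30 − 8 + 0 + 8 + 16 − 7 + 38 = 77, so its missing entry is 73 − 77 = -4.

q = 1, b = -7, d = -4, x = 6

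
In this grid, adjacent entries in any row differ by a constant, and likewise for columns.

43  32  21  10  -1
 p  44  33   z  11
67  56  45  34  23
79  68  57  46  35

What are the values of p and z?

p = 55, z = 22

Along each row the entries change by -11 per step; down each column they change by 12.
Row 2: from 44 at column 2, stepping by -11 to column 1 gives 55.
Row 2: from 44 at column 2, stepping by -11 to column 4 gives 22.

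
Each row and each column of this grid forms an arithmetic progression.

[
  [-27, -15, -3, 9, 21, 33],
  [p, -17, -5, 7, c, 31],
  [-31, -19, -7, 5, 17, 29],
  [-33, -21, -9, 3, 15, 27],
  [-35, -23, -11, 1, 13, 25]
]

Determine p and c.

Along each row the entries change by 12 per step; down each column they change by -2.
Row 2: from -17 at column 2, stepping by 12 to column 1 gives -29.
Row 2: from -17 at column 2, stepping by 12 to column 5 gives 19.

p = -29, c = 19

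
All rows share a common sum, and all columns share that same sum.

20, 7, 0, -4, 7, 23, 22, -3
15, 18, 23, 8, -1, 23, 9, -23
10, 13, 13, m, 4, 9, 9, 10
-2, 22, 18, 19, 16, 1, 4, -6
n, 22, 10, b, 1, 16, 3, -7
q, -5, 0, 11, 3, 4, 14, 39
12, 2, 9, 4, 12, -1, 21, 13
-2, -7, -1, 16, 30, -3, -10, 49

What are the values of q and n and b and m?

q = 6, n = 13, b = 14, m = 4

Rows 1 and 2 both sum to 72, so that's the common total.
Row 3 has 10 + 13 + 13 + 4 + 9 + 9 + 10 = 68; the blank must be 72 − 68 = 4.
Row 6 has -5 + 0 + 11 + 3 + 4 + 14 + 39 = 66; the blank must be 72 − 66 = 6.
Column 1 has 20 + 15 + 10 − 2 + 6 + 12 − 2 = 59; the blank must be 72 − 59 = 13.
Row 5 has 13 + 22 + 10 + 1 + 16 + 3 − 7 = 58; the blank must be 72 − 58 = 14.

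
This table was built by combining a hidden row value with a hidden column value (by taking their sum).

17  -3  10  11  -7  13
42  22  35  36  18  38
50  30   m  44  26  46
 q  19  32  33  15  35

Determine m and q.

m = 43, q = 39

The difference between any two rows is the same in every column — this is an addition table with the headers hidden.
Row 3 minus row 1 is 44 − 11 = 33, so its entry in column 3 is 10 + 33 = 43.
Row 4 minus row 1 is 33 − 11 = 22, so its entry in column 1 is 17 + 22 = 39.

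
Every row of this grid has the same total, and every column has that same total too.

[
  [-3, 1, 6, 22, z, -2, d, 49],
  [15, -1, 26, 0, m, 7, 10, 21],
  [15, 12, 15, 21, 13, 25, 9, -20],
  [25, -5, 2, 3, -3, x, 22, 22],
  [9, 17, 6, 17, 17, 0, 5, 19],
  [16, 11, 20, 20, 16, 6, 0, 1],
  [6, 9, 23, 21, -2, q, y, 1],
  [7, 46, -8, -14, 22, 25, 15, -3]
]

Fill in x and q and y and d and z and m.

x = 24, q = 5, y = 27, d = 2, z = 15, m = 12

Rows 3 and 5 both sum to 90, so that's the common total.
The known cells in row 2 total 78, leaving 90 − 78 = 12 for the blank.
The known cells in column 5 total 75, leaving 90 − 75 = 15 for the blank.
The known cells in row 1 total 88, leaving 90 − 88 = 2 for the blank.
The known cells in column 7 total 63, leaving 90 − 63 = 27 for the blank.
The known cells in row 7 total 85, leaving 90 − 85 = 5 for the blank.
The known cells in row 4 total 66, leaving 90 − 66 = 24 for the blank.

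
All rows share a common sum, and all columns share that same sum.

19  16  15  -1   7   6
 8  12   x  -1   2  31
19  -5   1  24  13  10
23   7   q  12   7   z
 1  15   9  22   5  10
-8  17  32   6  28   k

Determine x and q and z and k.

x = 10, q = -5, z = 18, k = -13

Rows 1 and 3 both sum to 62, so that's the common total.
Row 2 has 8 + 12 − 1 + 2 + 31 = 52; the blank must be 62 − 52 = 10.
Column 3 has 15 + 10 + 1 + 9 + 32 = 67; the blank must be 62 − 67 = -5.
Row 4 has 23 + 7 − 5 + 12 + 7 = 44; the blank must be 62 − 44 = 18.
Row 6 has -8 + 17 + 32 + 6 + 28 = 75; the blank must be 62 − 75 = -13.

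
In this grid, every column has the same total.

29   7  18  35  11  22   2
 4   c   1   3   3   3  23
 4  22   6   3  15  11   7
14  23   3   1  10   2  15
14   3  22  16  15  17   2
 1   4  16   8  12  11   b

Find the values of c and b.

c = 7, b = 17

Columns 1 and 5 both add up to 66, so every column sums to 66.
Column 2: 7 + 22 + 23 + 3 + 4 = 59, so the missing entry is 66 − 59 = 7.
Column 7: 2 + 23 + 7 + 15 + 2 = 49, so the missing entry is 66 − 49 = 17.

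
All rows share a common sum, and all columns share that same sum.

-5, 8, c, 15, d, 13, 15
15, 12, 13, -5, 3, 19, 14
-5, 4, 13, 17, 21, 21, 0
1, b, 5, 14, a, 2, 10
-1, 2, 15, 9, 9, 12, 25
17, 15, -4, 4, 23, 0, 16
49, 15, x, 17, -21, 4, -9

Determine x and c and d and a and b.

Rows 2 and 3 both sum to 71, so that's the common total.
The known cells in row 7 total 55, leaving 71 − 55 = 16 for the blank.
The known cells in column 2 total 56, leaving 71 − 56 = 15 for the blank.
The known cells in row 4 total 47, leaving 71 − 47 = 24 for the blank.
The known cells in column 5 total 59, leaving 71 − 59 = 12 for the blank.
The known cells in row 1 total 58, leaving 71 − 58 = 13 for the blank.

x = 16, c = 13, d = 12, a = 24, b = 15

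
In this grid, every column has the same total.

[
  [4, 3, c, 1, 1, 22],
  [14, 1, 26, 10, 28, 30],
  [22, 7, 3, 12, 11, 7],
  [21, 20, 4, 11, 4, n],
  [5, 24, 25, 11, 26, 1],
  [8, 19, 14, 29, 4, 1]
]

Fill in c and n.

Columns 1 and 4 both add up to 74, so every column sums to 74.
Column 3: 26 + 3 + 4 + 25 + 14 = 72, so the missing entry is 74 − 72 = 2.
Column 6: 22 + 30 + 7 + 1 + 1 = 61, so the missing entry is 74 − 61 = 13.

c = 2, n = 13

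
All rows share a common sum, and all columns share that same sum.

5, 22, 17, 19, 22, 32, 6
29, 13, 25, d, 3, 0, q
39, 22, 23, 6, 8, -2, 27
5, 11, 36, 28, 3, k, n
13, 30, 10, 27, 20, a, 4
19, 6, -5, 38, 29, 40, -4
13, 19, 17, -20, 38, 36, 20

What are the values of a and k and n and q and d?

Rows 1 and 3 both sum to 123, so that's the common total.
Row 5 has 13 + 30 + 10 + 27 + 20 + 4 = 104; the blank must be 123 − 104 = 19.
Column 4 has 19 + 6 + 28 + 27 + 38 − 20 = 98; the blank must be 123 − 98 = 25.
Row 2 has 29 + 13 + 25 + 25 + 3 + 0 = 95; the blank must be 123 − 95 = 28.
Column 7 has 6 + 28 + 27 + 4 − 4 + 20 = 81; the blank must be 123 − 81 = 42.
Row 4 has 5 + 11 + 36 + 28 + 3 + 42 = 125; the blank must be 123 − 125 = -2.

a = 19, k = -2, n = 42, q = 28, d = 25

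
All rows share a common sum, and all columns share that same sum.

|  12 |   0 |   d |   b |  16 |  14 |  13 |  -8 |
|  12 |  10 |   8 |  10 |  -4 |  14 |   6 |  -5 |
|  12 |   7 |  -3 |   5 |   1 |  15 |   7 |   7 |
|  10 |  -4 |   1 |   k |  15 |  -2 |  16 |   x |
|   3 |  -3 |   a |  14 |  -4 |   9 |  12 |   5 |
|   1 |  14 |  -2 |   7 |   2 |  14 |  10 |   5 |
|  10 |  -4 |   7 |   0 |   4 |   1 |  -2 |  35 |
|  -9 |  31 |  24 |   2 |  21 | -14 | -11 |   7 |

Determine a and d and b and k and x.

a = 15, d = 1, b = 3, k = 10, x = 5

Rows 2 and 3 both sum to 51, so that's the common total.
Column 8: -8 − 5 + 7 + 5 + 5 + 35 + 7 = 46, so its missing entry is 51 − 46 = 5.
Row 5: 3 − 3 + 14 − 4 + 9 + 12 + 5 = 36, so its missing entry is 51 − 36 = 15.
Column 3: 8 − 3 + 1 + 15 − 2 + 7 + 24 = 50, so its missing entry is 51 − 50 = 1.
Row 1: 12 + 0 + 1 + 16 + 14 + 13 − 8 = 48, so its missing entry is 51 − 48 = 3.
Row 4: 10 − 4 + 1 + 15 − 2 + 16 + 5 = 41, so its missing entry is 51 − 41 = 10.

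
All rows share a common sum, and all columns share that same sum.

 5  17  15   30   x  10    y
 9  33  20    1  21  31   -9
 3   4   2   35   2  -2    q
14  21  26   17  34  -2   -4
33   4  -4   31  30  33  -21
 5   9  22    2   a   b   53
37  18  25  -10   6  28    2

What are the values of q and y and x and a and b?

Rows 2 and 4 both sum to 106, so that's the common total.
The known cells in column 6 total 98, leaving 106 − 98 = 8 for the blank.
The known cells in row 6 total 99, leaving 106 − 99 = 7 for the blank.
The known cells in column 5 total 100, leaving 106 − 100 = 6 for the blank.
The known cells in row 1 total 83, leaving 106 − 83 = 23 for the blank.
The known cells in row 3 total 44, leaving 106 − 44 = 62 for the blank.

q = 62, y = 23, x = 6, a = 7, b = 8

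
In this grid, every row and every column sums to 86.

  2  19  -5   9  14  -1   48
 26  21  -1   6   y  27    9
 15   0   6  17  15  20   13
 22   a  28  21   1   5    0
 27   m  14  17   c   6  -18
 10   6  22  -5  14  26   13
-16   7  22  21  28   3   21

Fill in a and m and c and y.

a = 9, m = 24, c = 16, y = -2

The known cells in row 4 total 77, leaving 86 − 77 = 9 for the blank.
The known cells in row 2 total 88, leaving 86 − 88 = -2 for the blank.
The known cells in column 2 total 62, leaving 86 − 62 = 24 for the blank.
The known cells in row 5 total 70, leaving 86 − 70 = 16 for the blank.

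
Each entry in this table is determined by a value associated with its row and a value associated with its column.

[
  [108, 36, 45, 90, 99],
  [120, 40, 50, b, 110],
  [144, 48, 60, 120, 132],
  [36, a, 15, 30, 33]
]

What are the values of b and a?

Each row is a constant multiple of every other row — this is a multiplication table with the headers hidden.
Row 2 is 110/99 = 10/9 times row 1, so its entry in column 4 is 90 × 10/9 = 100.
Row 4 is 33/99 = 1/3 times row 1, so its entry in column 2 is 36 × 1/3 = 12.

b = 100, a = 12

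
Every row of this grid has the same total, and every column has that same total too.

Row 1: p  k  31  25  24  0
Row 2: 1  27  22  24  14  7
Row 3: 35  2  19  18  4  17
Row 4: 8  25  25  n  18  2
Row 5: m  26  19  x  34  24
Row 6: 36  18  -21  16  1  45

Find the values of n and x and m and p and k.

n = 17, x = -5, m = -3, p = 18, k = -3

Rows 2 and 3 both sum to 95, so that's the common total.
Column 2 has 27 + 2 + 25 + 26 + 18 = 98; the blank must be 95 − 98 = -3.
Row 1 has -3 + 31 + 25 + 24 + 0 = 77; the blank must be 95 − 77 = 18.
Column 1 has 18 + 1 + 35 + 8 + 36 = 98; the blank must be 95 − 98 = -3.
Row 5 has -3 + 26 + 19 + 34 + 24 = 100; the blank must be 95 − 100 = -5.
Row 4 has 8 + 25 + 25 + 18 + 2 = 78; the blank must be 95 − 78 = 17.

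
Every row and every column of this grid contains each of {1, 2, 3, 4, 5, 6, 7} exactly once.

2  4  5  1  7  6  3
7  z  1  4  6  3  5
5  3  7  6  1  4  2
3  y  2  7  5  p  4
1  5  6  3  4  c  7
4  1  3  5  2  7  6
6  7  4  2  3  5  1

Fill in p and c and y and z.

p = 1, c = 2, y = 6, z = 2

At (row 2, col 2): row 2 already has {1, 3, 4, 5, 6, 7}, so the value is 2.
For row 4, column 2: column 2 already has {1, 2, 3, 4, 5, 7}; that leaves 6.
Cell (5,6): row 5 already has {1, 3, 4, 5, 6, 7} → 2.
For row 4, column 6: row 4 already has {2, 3, 4, 5, 6, 7}; that leaves 1.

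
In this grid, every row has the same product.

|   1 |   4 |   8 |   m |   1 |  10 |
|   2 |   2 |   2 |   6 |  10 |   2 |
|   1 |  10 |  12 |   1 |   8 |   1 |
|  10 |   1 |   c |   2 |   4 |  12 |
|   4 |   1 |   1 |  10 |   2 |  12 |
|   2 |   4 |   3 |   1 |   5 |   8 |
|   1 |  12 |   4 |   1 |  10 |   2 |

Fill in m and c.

m = 3, c = 1

Rows 2 and 5 each multiply to 960, so every row has product 960.
Row 1: 1×4×8×1×10 = 320, so the missing entry is 960 ÷ 320 = 3.
Row 4: 10×1×2×4×12 = 960, so the missing entry is 960 ÷ 960 = 1.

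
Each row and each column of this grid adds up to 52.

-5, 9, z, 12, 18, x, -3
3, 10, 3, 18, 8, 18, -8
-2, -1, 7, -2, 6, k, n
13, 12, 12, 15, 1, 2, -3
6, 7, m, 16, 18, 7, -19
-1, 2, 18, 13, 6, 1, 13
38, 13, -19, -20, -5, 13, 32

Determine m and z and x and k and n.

m = 17, z = 14, x = 7, k = 4, n = 40

Row 5 has 6 + 7 + 16 + 18 + 7 − 19 = 35; the blank must be 52 − 35 = 17.
Column 3 has 3 + 7 + 12 + 17 + 18 − 19 = 38; the blank must be 52 − 38 = 14.
Column 7 has -3 − 8 − 3 − 19 + 13 + 32 = 12; the blank must be 52 − 12 = 40.
Row 1 has -5 + 9 + 14 + 12 + 18 − 3 = 45; the blank must be 52 − 45 = 7.
Row 3 has -2 − 1 + 7 − 2 + 6 + 40 = 48; the blank must be 52 − 48 = 4.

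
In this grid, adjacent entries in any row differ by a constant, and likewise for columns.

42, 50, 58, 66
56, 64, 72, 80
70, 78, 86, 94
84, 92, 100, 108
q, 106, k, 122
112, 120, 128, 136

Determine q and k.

q = 98, k = 114

Along each row the entries change by 8 per step; down each column they change by 14.
Row 5: from 106 at column 2, stepping by 8 to column 1 gives 98.
Row 5: from 106 at column 2, stepping by 8 to column 3 gives 114.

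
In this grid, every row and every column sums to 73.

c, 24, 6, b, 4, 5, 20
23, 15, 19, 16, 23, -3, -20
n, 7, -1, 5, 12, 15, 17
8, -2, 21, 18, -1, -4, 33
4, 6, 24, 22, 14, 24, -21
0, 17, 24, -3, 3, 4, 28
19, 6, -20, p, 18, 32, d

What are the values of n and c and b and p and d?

n = 18, c = 1, b = 13, p = 2, d = 16

The known cells in row 3 total 55, leaving 73 − 55 = 18 for the blank.
The known cells in column 1 total 72, leaving 73 − 72 = 1 for the blank.
The known cells in row 1 total 60, leaving 73 − 60 = 13 for the blank.
The known cells in column 7 total 57, leaving 73 − 57 = 16 for the blank.
The known cells in row 7 total 71, leaving 73 − 71 = 2 for the blank.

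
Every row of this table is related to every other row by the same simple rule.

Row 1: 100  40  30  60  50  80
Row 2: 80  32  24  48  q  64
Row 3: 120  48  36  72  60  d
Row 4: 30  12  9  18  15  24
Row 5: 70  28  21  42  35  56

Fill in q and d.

Each row is a constant multiple of every other row — this is a multiplication table with the headers hidden.
Row 2 is 32/40 = 4/5 times row 1, so its entry in column 5 is 50 × 4/5 = 40.
Row 3 is 48/40 = 6/5 times row 1, so its entry in column 6 is 80 × 6/5 = 96.

q = 40, d = 96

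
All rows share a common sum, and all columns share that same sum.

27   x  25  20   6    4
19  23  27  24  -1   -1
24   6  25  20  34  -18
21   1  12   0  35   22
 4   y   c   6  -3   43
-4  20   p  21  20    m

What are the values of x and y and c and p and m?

Rows 2 and 3 both sum to 91, so that's the common total.
Row 1 has 27 + 25 + 20 + 6 + 4 = 82; the blank must be 91 − 82 = 9.
Column 6 has 4 − 1 − 18 + 22 + 43 = 50; the blank must be 91 − 50 = 41.
Column 2 has 9 + 23 + 6 + 1 + 20 = 59; the blank must be 91 − 59 = 32.
Row 5 has 4 + 32 + 6 − 3 + 43 = 82; the blank must be 91 − 82 = 9.
Row 6 has -4 + 20 + 21 + 20 + 41 = 98; the blank must be 91 − 98 = -7.

x = 9, y = 32, c = 9, p = -7, m = 41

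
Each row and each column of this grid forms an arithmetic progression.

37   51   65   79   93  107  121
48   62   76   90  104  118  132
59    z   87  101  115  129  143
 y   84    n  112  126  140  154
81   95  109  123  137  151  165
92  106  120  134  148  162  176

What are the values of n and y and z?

Along each row the entries change by 14 per step; down each column they change by 11.
Row 4: from 84 at column 2, stepping by 14 to column 3 gives 98.
Row 4: from 84 at column 2, stepping by 14 to column 1 gives 70.
Row 3: from 59 at column 1, stepping by 14 to column 2 gives 73.

n = 98, y = 70, z = 73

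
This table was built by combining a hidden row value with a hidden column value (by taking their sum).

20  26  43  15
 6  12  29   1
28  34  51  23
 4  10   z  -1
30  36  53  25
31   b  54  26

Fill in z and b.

The difference between any two rows is the same in every column — this is an addition table with the headers hidden.
Row 4 minus row 1 is -1 − 15 = -16, so its entry in column 3 is 43 + (-16) = 27.
Row 6 minus row 1 is 26 − 15 = 11, so its entry in column 2 is 26 + 11 = 37.

z = 27, b = 37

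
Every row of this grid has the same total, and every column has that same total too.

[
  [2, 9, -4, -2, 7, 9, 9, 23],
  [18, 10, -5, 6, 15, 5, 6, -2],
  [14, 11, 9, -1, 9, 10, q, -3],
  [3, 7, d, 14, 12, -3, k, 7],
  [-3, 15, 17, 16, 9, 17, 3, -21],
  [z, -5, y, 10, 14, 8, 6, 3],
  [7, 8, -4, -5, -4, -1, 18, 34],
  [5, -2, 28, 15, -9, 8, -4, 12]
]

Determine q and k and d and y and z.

Rows 1 and 2 both sum to 53, so that's the common total.
The known cells in row 3 total 49, leaving 53 − 49 = 4 for the blank.
The known cells in column 1 total 46, leaving 53 − 46 = 7 for the blank.
The known cells in column 7 total 42, leaving 53 − 42 = 11 for the blank.
The known cells in row 4 total 51, leaving 53 − 51 = 2 for the blank.
The known cells in row 6 total 43, leaving 53 − 43 = 10 for the blank.

q = 4, k = 11, d = 2, y = 10, z = 7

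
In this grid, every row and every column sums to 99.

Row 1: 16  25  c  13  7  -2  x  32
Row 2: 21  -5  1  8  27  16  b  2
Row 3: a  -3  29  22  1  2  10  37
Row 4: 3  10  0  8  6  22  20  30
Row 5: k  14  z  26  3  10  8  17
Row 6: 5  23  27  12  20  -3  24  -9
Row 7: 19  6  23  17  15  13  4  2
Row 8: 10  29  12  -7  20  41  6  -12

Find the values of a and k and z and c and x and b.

Row 3: -3 + 29 + 22 + 1 + 2 + 10 + 37 = 98, so its missing entry is 99 − 98 = 1.
Column 1: 16 + 21 + 1 + 3 + 5 + 19 + 10 = 75, so its missing entry is 99 − 75 = 24.
Row 5: 24 + 14 + 26 + 3 + 10 + 8 + 17 = 102, so its missing entry is 99 − 102 = -3.
Column 3: 1 + 29 + 0 − 3 + 27 + 23 + 12 = 89, so its missing entry is 99 − 89 = 10.
Row 1: 16 + 25 + 10 + 13 + 7 − 2 + 32 = 101, so its missing entry is 99 − 101 = -2.
Row 2: 21 − 5 + 1 + 8 + 27 + 16 + 2 = 70, so its missing entry is 99 − 70 = 29.

a = 1, k = 24, z = -3, c = 10, x = -2, b = 29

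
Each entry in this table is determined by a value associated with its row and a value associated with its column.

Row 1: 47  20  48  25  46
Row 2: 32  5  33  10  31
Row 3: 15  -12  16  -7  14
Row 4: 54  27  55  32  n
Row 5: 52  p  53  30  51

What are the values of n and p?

The difference between any two rows is the same in every column — this is an addition table with the headers hidden.
Row 4 minus row 1 is 54 − 47 = 7, so its entry in column 5 is 46 + 7 = 53.
Row 5 minus row 1 is 52 − 47 = 5, so its entry in column 2 is 20 + 5 = 25.

n = 53, p = 25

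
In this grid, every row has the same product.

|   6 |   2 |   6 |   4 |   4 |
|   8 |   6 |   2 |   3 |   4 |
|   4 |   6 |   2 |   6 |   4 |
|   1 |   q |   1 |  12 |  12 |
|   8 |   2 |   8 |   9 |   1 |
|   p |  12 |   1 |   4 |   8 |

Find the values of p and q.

Rows 1 and 3 each multiply to 1152, so every row has product 1152.
Row 6: 12×1×4×8 = 384, so the missing entry is 1152 ÷ 384 = 3.
Row 4: 1×1×12×12 = 144, so the missing entry is 1152 ÷ 144 = 8.

p = 3, q = 8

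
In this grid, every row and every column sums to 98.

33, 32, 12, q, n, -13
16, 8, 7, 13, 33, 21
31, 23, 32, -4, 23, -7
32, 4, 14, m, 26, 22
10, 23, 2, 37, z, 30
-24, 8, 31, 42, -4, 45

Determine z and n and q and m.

Row 5: 10 + 23 + 2 + 37 + 30 = 102, so its missing entry is 98 − 102 = -4.
Column 5: 33 + 23 + 26 − 4 − 4 = 74, so its missing entry is 98 − 74 = 24.
Row 1: 33 + 32 + 12 + 24 − 13 = 88, so its missing entry is 98 − 88 = 10.
Row 4: 32 + 4 + 14 + 26 + 22 = 98, so its missing entry is 98 − 98 = 0.

z = -4, n = 24, q = 10, m = 0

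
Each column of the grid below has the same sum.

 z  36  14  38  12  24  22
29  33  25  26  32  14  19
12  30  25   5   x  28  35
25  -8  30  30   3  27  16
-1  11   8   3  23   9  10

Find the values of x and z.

Column 2 sums to 102 and so does column 4; that's the common total.
In column 5 the known cells total 70, leaving 102 − 70 = 32.
In column 1 the known cells total 65, leaving 102 − 65 = 37.

x = 32, z = 37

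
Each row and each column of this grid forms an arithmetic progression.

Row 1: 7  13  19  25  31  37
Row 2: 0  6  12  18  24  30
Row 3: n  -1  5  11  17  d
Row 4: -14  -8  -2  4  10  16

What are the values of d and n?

d = 23, n = -7

Along each row the entries change by 6 per step; down each column they change by -7.
Row 3: from -1 at column 2, stepping by 6 to column 6 gives 23.
Row 3: from -1 at column 2, stepping by 6 to column 1 gives -7.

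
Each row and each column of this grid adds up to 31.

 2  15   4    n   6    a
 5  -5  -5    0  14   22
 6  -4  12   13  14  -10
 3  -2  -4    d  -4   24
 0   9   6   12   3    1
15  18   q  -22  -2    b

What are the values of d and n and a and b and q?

The known cells in row 4 total 17, leaving 31 − 17 = 14 for the blank.
The known cells in column 4 total 17, leaving 31 − 17 = 14 for the blank.
The known cells in row 1 total 41, leaving 31 − 41 = -10 for the blank.
The known cells in column 6 total 27, leaving 31 − 27 = 4 for the blank.
The known cells in row 6 total 13, leaving 31 − 13 = 18 for the blank.

d = 14, n = 14, a = -10, b = 4, q = 18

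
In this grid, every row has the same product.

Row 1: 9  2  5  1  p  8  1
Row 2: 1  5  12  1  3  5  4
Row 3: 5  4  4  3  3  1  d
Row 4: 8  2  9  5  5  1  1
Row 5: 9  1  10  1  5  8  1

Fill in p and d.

p = 5, d = 5

Rows 2 and 4 each multiply to 3600, so every row has product 3600.
Row 1: 9×2×5×1×8×1 = 720, so the missing entry is 3600 ÷ 720 = 5.
Row 3: 5×4×4×3×3×1 = 720, so the missing entry is 3600 ÷ 720 = 5.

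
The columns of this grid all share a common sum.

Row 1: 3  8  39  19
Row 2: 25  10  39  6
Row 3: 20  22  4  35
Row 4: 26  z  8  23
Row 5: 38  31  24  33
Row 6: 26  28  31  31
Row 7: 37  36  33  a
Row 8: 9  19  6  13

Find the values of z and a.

z = 30, a = 24

Column 1 sums to 184 and so does column 3; that's the common total.
In column 2 the known cells total 154, leaving 184 − 154 = 30.
In column 4 the known cells total 160, leaving 184 − 160 = 24.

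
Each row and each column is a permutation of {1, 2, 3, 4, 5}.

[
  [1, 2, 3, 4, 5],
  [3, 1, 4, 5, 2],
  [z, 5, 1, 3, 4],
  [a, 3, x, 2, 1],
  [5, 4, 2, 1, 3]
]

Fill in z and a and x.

z = 2, a = 4, x = 5

Cell (4,3): column 3 already has {1, 2, 3, 4} → 5.
At (row 3, col 1): row 3 already has {1, 3, 4, 5}, so the value is 2.
At (row 4, col 1): row 4 already has {1, 2, 3, 5}, so the value is 4.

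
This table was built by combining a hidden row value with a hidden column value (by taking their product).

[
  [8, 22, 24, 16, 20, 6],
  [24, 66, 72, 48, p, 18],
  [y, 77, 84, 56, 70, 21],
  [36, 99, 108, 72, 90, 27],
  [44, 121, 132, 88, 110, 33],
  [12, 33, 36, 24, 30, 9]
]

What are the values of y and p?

y = 28, p = 60

Each row is a constant multiple of every other row — this is a multiplication table with the headers hidden.
Row 3 is 84/24 = 7/2 times row 1, so its entry in column 1 is 8 × 7/2 = 28.
Row 2 is 72/24 = 3/1 times row 1, so its entry in column 5 is 20 × 3/1 = 60.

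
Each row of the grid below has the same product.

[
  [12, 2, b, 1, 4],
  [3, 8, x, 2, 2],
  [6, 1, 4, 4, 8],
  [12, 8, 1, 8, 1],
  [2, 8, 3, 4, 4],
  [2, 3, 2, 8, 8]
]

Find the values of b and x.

b = 8, x = 8

Rows 3 and 4 each multiply to 768, so every row has product 768.
Row 1: 12×2×1×4 = 96, so the missing entry is 768 ÷ 96 = 8.
Row 2: 3×8×2×2 = 96, so the missing entry is 768 ÷ 96 = 8.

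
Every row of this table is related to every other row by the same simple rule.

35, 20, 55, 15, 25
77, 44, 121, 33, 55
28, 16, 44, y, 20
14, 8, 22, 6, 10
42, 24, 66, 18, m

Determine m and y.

m = 30, y = 12

Each row is a constant multiple of every other row — this is a multiplication table with the headers hidden.
Row 5 is 24/20 = 6/5 times row 1, so its entry in column 5 is 25 × 6/5 = 30.
Row 3 is 16/20 = 4/5 times row 1, so its entry in column 4 is 15 × 4/5 = 12.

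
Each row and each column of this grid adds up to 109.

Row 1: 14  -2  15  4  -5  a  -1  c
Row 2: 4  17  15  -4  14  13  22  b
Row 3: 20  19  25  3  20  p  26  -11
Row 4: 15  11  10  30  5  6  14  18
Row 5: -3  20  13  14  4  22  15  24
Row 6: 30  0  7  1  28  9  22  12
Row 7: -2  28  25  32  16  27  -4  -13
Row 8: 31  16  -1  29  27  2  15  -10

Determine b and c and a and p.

Row 2 has 4 + 17 + 15 − 4 + 14 + 13 + 22 = 81; the blank must be 109 − 81 = 28.
Column 8 has 28 − 11 + 18 + 24 + 12 − 13 − 10 = 48; the blank must be 109 − 48 = 61.
Row 3 has 20 + 19 + 25 + 3 + 20 + 26 − 11 = 102; the blank must be 109 − 102 = 7.
Row 1 has 14 − 2 + 15 + 4 − 5 − 1 + 61 = 86; the blank must be 109 − 86 = 23.

b = 28, c = 61, a = 23, p = 7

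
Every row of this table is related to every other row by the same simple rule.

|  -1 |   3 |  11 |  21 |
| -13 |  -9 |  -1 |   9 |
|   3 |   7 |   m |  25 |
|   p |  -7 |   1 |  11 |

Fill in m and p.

The difference between any two rows is the same in every column — this is an addition table with the headers hidden.
Row 3 minus row 1 is 25 − 21 = 4, so its entry in column 3 is 11 + 4 = 15.
Row 4 minus row 1 is 11 − 21 = -10, so its entry in column 1 is -1 + (-10) = -11.

m = 15, p = -11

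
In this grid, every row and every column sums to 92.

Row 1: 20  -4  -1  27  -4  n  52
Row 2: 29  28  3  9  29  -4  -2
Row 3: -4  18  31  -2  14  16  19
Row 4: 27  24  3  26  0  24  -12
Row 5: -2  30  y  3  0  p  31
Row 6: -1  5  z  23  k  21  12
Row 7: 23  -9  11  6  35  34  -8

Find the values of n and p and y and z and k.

The known cells in column 5 total 74, leaving 92 − 74 = 18 for the blank.
The known cells in row 1 total 90, leaving 92 − 90 = 2 for the blank.
The known cells in column 6 total 93, leaving 92 − 93 = -1 for the blank.
The known cells in row 5 total 61, leaving 92 − 61 = 31 for the blank.
The known cells in row 6 total 78, leaving 92 − 78 = 14 for the blank.

n = 2, p = -1, y = 31, z = 14, k = 18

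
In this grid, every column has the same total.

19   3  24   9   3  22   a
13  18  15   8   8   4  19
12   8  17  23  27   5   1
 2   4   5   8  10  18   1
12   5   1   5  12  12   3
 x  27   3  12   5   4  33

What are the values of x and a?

x = 7, a = 8

Column 2 sums to 65 and so does column 4; that's the common total.
In column 1 the known cells total 58, leaving 65 − 58 = 7.
In column 7 the known cells total 57, leaving 65 − 57 = 8.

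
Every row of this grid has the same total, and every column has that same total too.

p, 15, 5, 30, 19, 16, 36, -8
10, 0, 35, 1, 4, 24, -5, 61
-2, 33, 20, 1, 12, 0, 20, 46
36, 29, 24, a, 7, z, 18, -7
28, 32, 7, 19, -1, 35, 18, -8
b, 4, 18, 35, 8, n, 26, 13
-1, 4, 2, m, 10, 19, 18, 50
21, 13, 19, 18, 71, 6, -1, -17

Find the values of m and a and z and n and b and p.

Rows 2 and 3 both sum to 130, so that's the common total.
Row 1 has 15 + 5 + 30 + 19 + 16 + 36 − 8 = 113; the blank must be 130 − 113 = 17.
Column 1 has 17 + 10 − 2 + 36 + 28 − 1 + 21 = 109; the blank must be 130 − 109 = 21.
Row 6 has 21 + 4 + 18 + 35 + 8 + 26 + 13 = 125; the blank must be 130 − 125 = 5.
Row 7 has -1 + 4 + 2 + 10 + 19 + 18 + 50 = 102; the blank must be 130 − 102 = 28.
Column 4 has 30 + 1 + 1 + 19 + 35 + 28 + 18 = 132; the blank must be 130 − 132 = -2.
Row 4 has 36 + 29 + 24 − 2 + 7 + 18 − 7 = 105; the blank must be 130 − 105 = 25.

m = 28, a = -2, z = 25, n = 5, b = 21, p = 17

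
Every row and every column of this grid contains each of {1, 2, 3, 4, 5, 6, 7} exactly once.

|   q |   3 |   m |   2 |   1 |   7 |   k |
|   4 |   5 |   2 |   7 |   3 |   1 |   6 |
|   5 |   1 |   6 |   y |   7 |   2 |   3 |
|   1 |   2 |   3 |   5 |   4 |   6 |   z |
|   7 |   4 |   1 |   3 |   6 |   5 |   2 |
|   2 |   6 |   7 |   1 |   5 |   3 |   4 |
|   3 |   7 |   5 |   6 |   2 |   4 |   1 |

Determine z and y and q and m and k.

For row 1, column 1: column 1 already has {1, 2, 3, 4, 5, 7}; that leaves 6.
Cell (3,4): row 3 already has {1, 2, 3, 5, 6, 7} → 4.
At (row 1, col 3): column 3 already has {1, 2, 3, 5, 6, 7}, so the value is 4.
At (row 1, col 7): row 1 already has {1, 2, 3, 4, 6, 7}, so the value is 5.
Cell (4,7): row 4 already has {1, 2, 3, 4, 5, 6} → 7.

z = 7, y = 4, q = 6, m = 4, k = 5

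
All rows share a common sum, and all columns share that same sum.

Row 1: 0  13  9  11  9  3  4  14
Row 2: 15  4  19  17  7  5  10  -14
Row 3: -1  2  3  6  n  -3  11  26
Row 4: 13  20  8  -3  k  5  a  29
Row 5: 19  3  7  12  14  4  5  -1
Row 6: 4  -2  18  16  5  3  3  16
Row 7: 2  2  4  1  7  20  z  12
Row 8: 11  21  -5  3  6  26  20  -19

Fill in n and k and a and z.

Rows 1 and 2 both sum to 63, so that's the common total.
The known cells in row 7 total 48, leaving 63 − 48 = 15 for the blank.
The known cells in row 3 total 44, leaving 63 − 44 = 19 for the blank.
The known cells in column 5 total 67, leaving 63 − 67 = -4 for the blank.
The known cells in row 4 total 68, leaving 63 − 68 = -5 for the blank.

n = 19, k = -4, a = -5, z = 15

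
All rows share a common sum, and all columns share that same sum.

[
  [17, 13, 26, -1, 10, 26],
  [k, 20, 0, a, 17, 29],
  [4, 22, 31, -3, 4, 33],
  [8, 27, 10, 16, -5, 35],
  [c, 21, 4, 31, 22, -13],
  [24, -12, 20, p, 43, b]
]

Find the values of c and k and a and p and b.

Rows 1 and 3 both sum to 91, so that's the common total.
Row 5 has 21 + 4 + 31 + 22 − 13 = 65; the blank must be 91 − 65 = 26.
Column 6 has 26 + 29 + 33 + 35 − 13 = 110; the blank must be 91 − 110 = -19.
Row 6 has 24 − 12 + 20 + 43 − 19 = 56; the blank must be 91 − 56 = 35.
Column 1 has 17 + 4 + 8 + 26 + 24 = 79; the blank must be 91 − 79 = 12.
Row 2 has 12 + 20 + 0 + 17 + 29 = 78; the blank must be 91 − 78 = 13.

c = 26, k = 12, a = 13, p = 35, b = -19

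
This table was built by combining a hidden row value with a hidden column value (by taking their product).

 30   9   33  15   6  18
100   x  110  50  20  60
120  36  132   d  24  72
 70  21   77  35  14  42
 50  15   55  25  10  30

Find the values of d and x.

d = 60, x = 30

Each row is a constant multiple of every other row — this is a multiplication table with the headers hidden.
Row 3 is 132/33 = 4/1 times row 1, so its entry in column 4 is 15 × 4/1 = 60.
Row 2 is 110/33 = 10/3 times row 1, so its entry in column 2 is 9 × 10/3 = 30.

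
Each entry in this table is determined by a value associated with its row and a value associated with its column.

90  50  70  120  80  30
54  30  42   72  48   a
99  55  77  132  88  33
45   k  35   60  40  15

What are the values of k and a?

k = 25, a = 18

Each row is a constant multiple of every other row — this is a multiplication table with the headers hidden.
Row 4 is 40/80 = 1/2 times row 1, so its entry in column 2 is 50 × 1/2 = 25.
Row 2 is 48/80 = 3/5 times row 1, so its entry in column 6 is 30 × 3/5 = 18.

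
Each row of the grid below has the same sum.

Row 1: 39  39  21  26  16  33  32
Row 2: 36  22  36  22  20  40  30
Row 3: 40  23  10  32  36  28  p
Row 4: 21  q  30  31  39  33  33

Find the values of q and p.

q = 19, p = 37

The complete rows each total 206.
Row 4 is missing 206 − 187 = 19 (since 21 + 30 + 31 + 39 + 33 + 33 = 187).
Row 3 is missing 206 − 169 = 37 (since 40 + 23 + 10 + 32 + 36 + 28 = 169).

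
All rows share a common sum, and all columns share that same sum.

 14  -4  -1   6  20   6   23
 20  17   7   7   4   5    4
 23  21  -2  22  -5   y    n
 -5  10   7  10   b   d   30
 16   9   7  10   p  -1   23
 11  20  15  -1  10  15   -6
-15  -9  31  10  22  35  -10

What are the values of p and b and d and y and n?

Rows 1 and 2 both sum to 64, so that's the common total.
Row 5 has 16 + 9 + 7 + 10 − 1 + 23 = 64; the blank must be 64 − 64 = 0.
Column 5 has 20 + 4 − 5 + 0 + 10 + 22 = 51; the blank must be 64 − 51 = 13.
Column 7 has 23 + 4 + 30 + 23 − 6 − 10 = 64; the blank must be 64 − 64 = 0.
Row 3 has 23 + 21 − 2 + 22 − 5 + 0 = 59; the blank must be 64 − 59 = 5.
Row 4 has -5 + 10 + 7 + 10 + 13 + 30 = 65; the blank must be 64 − 65 = -1.

p = 0, b = 13, d = -1, y = 5, n = 0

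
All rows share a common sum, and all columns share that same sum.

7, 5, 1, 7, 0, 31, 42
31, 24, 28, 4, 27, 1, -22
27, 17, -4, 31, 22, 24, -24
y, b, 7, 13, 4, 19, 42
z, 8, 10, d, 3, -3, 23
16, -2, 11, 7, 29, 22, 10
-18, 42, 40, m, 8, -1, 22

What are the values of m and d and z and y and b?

Rows 1 and 2 both sum to 93, so that's the common total.
Column 2 has 5 + 24 + 17 + 8 − 2 + 42 = 94; the blank must be 93 − 94 = -1.
Row 4 has -1 + 7 + 13 + 4 + 19 + 42 = 84; the blank must be 93 − 84 = 9.
Column 1 has 7 + 31 + 27 + 9 + 16 − 18 = 72; the blank must be 93 − 72 = 21.
Row 5 has 21 + 8 + 10 + 3 − 3 + 23 = 62; the blank must be 93 − 62 = 31.
Row 7 has -18 + 42 + 40 + 8 − 1 + 22 = 93; the blank must be 93 − 93 = 0.

m = 0, d = 31, z = 21, y = 9, b = -1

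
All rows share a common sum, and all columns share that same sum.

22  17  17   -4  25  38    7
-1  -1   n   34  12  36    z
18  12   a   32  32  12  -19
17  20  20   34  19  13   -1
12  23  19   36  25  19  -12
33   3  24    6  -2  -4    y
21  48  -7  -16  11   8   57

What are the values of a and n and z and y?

Rows 1 and 4 both sum to 122, so that's the common total.
Row 6 has 33 + 3 + 24 + 6 − 2 − 4 = 60; the blank must be 122 − 60 = 62.
Column 7 has 7 − 19 − 1 − 12 + 62 + 57 = 94; the blank must be 122 − 94 = 28.
Row 2 has -1 − 1 + 34 + 12 + 36 + 28 = 108; the blank must be 122 − 108 = 14.
Row 3 has 18 + 12 + 32 + 32 + 12 − 19 = 87; the blank must be 122 − 87 = 35.

a = 35, n = 14, z = 28, y = 62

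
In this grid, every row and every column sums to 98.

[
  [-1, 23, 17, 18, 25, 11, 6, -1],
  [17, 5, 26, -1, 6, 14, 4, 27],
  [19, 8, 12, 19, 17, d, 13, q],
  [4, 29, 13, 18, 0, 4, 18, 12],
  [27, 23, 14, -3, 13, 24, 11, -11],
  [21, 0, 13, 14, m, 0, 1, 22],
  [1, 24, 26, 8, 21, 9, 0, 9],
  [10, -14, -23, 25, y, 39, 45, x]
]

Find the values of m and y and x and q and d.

The known cells in row 6 total 71, leaving 98 − 71 = 27 for the blank.
The known cells in column 5 total 109, leaving 98 − 109 = -11 for the blank.
The known cells in row 8 total 71, leaving 98 − 71 = 27 for the blank.
The known cells in column 8 total 85, leaving 98 − 85 = 13 for the blank.
The known cells in row 3 total 101, leaving 98 − 101 = -3 for the blank.

m = 27, y = -11, x = 27, q = 13, d = -3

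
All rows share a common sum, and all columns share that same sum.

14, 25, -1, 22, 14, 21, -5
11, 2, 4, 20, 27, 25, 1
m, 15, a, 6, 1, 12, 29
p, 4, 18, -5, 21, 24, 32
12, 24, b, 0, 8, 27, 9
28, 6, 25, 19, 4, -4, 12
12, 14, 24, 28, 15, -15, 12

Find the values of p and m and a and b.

Rows 1 and 2 both sum to 90, so that's the common total.
The known cells in row 5 total 80, leaving 90 − 80 = 10 for the blank.
The known cells in column 3 total 80, leaving 90 − 80 = 10 for the blank.
The known cells in row 3 total 73, leaving 90 − 73 = 17 for the blank.
The known cells in row 4 total 94, leaving 90 − 94 = -4 for the blank.

p = -4, m = 17, a = 10, b = 10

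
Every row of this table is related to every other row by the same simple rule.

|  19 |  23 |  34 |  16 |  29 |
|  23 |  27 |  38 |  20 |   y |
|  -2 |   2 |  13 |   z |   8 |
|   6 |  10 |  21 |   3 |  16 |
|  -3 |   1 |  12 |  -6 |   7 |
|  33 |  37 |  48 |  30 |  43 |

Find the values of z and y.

z = -5, y = 33

The difference between any two rows is the same in every column — this is an addition table with the headers hidden.
Row 3 minus row 1 is 2 − 23 = -21, so its entry in column 4 is 16 + (-21) = -5.
Row 2 minus row 1 is 27 − 23 = 4, so its entry in column 5 is 29 + 4 = 33.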